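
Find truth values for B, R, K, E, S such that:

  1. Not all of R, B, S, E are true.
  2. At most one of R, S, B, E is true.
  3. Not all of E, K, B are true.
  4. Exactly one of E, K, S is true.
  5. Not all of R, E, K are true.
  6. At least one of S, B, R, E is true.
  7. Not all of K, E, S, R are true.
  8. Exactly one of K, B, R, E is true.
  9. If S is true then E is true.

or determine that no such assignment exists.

B: False; R: False; K: False; E: True; S: False

  (1) {R, B, S, E}: 1/4 true — not all ✓
  (2) {R, S, B, E}: 1 true — at most one ✓
  (3) {E, K, B}: 1/3 true — not all ✓
  (4) {E, K, S}: 1 true — exactly one ✓
  (5) {R, E, K}: 1/3 true — not all ✓
  (6) {S, B, R, E}: 1 true — at least one ✓
  (7) {K, E, S, R}: 1/4 true — not all ✓
  (8) {K, B, R, E}: 1 true — exactly one ✓
  (9) S=F ⇒ E: vacuous ✓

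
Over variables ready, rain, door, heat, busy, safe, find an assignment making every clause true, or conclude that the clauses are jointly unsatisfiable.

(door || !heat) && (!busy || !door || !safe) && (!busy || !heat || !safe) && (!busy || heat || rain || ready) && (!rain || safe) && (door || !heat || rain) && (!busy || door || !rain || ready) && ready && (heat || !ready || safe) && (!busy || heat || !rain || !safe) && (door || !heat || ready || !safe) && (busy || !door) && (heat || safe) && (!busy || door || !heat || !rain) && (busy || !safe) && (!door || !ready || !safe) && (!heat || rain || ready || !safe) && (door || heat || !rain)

Unit clause (ready) forces ready = True.
Try rain = True:
  (!rain || safe) forces safe = True.
  (busy || !safe) forces busy = True.
  (!busy || !door || !safe) forces door = False.
  (door || !heat) forces heat = False.
  clause (!busy || heat || !rain || !safe) is falsified — backtrack.
So rain = False.
Set door = False.
  then (door || !heat) forces heat = False.
  then (heat || !ready || safe) forces safe = True.
  then (busy || !safe) forces busy = True.
All clauses satisfied.

ready=T, rain=F, door=F, heat=F, busy=T, safe=T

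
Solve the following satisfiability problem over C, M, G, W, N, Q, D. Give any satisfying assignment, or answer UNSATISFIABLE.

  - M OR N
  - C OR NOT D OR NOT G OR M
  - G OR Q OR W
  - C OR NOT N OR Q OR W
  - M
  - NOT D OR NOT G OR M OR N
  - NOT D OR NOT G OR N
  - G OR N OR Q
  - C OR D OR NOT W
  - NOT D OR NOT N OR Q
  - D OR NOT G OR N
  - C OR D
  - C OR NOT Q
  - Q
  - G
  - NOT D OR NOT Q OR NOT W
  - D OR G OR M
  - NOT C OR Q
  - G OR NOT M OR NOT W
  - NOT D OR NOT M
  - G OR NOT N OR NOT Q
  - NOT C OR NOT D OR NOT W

Unit clause (M) forces M = True.
Unit clause (Q) forces Q = True.
Unit clause (G) forces G = True.
In (NOT D OR NOT M) only NOT D is left, so D = False.
In (D OR NOT G OR N) only N is left, so N = True.
In (C OR D) only C is left, so C = True.
Set W = True.
All clauses satisfied.

C: True; M: True; G: True; W: True; N: True; Q: True; D: False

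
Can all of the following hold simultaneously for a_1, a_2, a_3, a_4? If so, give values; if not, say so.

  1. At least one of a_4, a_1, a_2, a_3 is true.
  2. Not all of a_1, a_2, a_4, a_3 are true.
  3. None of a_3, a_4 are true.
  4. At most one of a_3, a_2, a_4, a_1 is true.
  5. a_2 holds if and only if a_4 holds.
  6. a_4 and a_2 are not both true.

a_1: True; a_2: False; a_3: False; a_4: False

  (1) {a_4, a_1, a_2, a_3}: 1 true — at least one ✓
  (2) {a_1, a_2, a_4, a_3}: 1/4 true — not all ✓
  (3) {a_3, a_4}: 0 true — none ✓
  (4) {a_3, a_2, a_4, a_1}: 1 true — at most one ✓
  (5) a_2=F, a_4=F — same ✓
  (6) a_4=F, a_2=F — not both ✓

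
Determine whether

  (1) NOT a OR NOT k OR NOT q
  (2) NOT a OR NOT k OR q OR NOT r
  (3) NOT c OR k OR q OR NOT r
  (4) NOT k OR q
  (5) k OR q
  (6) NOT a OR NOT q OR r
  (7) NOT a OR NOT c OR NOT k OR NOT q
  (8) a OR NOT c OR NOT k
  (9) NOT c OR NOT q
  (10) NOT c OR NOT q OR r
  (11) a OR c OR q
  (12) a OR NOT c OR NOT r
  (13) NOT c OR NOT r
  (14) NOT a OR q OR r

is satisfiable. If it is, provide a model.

c = False; r = True; k = False; a = True; q = True

Try c = True:
  (NOT c OR NOT q) forces q = False.
  (NOT k OR q) forces k = False.
  clause (k OR q) is falsified — backtrack.
So c = False.
Set r = True.
Set k = False.
  then (k OR q) forces q = True.
Set a = True.
All clauses satisfied.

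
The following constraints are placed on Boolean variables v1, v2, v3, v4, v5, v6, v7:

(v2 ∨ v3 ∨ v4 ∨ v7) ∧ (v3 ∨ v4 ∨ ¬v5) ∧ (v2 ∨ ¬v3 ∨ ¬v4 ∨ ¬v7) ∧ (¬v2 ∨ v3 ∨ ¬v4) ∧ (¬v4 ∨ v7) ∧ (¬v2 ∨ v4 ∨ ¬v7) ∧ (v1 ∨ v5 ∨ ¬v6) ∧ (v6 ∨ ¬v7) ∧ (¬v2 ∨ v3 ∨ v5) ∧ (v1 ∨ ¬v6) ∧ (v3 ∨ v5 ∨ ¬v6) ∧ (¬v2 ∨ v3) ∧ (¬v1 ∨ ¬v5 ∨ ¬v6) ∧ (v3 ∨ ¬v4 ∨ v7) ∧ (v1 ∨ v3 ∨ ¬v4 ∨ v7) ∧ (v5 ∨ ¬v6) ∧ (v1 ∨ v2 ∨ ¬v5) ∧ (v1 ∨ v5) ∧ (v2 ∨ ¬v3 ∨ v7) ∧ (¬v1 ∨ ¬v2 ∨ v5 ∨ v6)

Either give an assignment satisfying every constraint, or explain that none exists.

v1: False, v2: True, v3: True, v4: False, v5: True, v6: False, v7: False

Set v1 = False.
  then (v1 ∨ ¬v6) forces v6 = False.
  then (v1 ∨ v5) forces v5 = True.
  then (v6 ∨ ¬v7) forces v7 = False.
  then (v1 ∨ v2 ∨ ¬v5) forces v2 = True.
  then (¬v4 ∨ v7) forces v4 = False.
  then (¬v2 ∨ v3) forces v3 = True.
All clauses satisfied.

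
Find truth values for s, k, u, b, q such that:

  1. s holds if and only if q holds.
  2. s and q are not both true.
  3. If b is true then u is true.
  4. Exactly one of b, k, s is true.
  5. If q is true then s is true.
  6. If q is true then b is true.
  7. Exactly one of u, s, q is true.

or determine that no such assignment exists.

s = False; k = True; u = True; b = False; q = False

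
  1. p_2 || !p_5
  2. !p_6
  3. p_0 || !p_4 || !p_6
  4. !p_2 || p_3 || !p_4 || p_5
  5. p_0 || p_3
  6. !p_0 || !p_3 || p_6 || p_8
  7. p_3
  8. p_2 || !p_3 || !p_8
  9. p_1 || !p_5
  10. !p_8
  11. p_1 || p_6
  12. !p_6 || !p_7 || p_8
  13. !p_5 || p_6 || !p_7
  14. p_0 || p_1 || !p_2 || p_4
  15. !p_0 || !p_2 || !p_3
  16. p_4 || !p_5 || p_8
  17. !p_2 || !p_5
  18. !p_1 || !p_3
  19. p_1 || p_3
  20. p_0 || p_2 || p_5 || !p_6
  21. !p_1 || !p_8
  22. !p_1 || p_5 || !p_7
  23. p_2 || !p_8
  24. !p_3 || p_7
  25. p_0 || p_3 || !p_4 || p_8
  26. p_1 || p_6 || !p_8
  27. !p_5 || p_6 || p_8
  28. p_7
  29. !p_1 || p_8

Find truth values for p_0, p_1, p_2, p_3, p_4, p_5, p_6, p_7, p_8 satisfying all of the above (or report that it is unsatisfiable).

The formula is unsatisfiable.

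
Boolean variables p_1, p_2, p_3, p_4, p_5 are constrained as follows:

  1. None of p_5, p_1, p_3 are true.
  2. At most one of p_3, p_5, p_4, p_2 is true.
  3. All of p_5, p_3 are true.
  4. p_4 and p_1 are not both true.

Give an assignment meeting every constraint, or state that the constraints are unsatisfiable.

Case p_3 = True:
  Constraint (1) is violated (p_3=T) — contradiction.
Case p_3 = False:
  Constraint (3) is violated (p_3=F) — contradiction.
Both cases fail — unsatisfiable.

No satisfying assignment exists.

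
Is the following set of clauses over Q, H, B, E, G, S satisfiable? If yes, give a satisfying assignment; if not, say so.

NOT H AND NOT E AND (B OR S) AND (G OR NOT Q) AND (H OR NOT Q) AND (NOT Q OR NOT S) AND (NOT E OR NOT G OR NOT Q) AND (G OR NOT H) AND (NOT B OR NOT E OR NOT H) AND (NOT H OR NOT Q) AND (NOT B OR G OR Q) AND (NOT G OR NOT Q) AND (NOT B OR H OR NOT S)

Q = False; H = False; B = False; E = False; G = True; S = True

Unit clause (NOT H) forces H = False.
Unit clause (NOT E) forces E = False.
In (H OR NOT Q) only NOT Q is left, so Q = False.
Set B = False.
  then (B OR S) forces S = True.
Set G = True.
All clauses satisfied.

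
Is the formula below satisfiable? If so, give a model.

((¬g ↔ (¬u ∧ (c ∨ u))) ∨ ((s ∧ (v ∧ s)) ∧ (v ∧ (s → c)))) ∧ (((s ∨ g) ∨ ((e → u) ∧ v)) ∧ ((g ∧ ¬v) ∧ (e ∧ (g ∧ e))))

c = True; u = True; e = True; s = False; g = True; v = False

  (¬g ↔ (¬u ∧ (c ∨ u))) ∨ ((s ∧ (v ∧ s)) ∧ (v ∧ (s → c))) = True
    ¬g ↔ (¬u ∧ (c ∨ u)) = True
      ¬g = False
      ¬u ∧ (c ∨ u) = False
        ¬u = False
        c ∨ u = True
    (s ∧ (v ∧ s)) ∧ (v ∧ (s → c)) = False
      s ∧ (v ∧ s) = False
        v ∧ s = False
      v ∧ (s → c) = False
        s → c = True
  ((s ∨ g) ∨ ((e → u) ∧ v)) ∧ ((g ∧ ¬v) ∧ (e ∧ (g ∧ e))) = True
    (s ∨ g) ∨ ((e → u) ∧ v) = True
      s ∨ g = True
      (e → u) ∧ v = False
        e → u = True
    (g ∧ ¬v) ∧ (e ∧ (g ∧ e)) = True
      g ∧ ¬v = True
        ¬v = True
      e ∧ (g ∧ e) = True
        g ∧ e = True
Both conjuncts True, so the formula holds.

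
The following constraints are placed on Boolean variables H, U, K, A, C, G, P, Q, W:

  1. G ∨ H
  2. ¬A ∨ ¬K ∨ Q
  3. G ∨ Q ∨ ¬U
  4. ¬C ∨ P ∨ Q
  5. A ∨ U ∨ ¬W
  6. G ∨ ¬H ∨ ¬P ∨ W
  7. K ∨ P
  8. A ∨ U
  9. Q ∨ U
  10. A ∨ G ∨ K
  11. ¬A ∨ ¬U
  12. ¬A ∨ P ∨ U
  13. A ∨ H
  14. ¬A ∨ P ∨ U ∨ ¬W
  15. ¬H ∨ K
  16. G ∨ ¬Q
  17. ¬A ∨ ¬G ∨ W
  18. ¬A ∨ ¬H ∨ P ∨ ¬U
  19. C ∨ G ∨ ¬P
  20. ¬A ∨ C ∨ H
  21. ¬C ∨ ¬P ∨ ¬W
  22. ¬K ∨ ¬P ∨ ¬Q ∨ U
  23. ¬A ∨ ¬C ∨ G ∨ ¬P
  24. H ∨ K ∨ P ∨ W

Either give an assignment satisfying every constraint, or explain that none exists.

H=T; U=T; K=T; A=F; C=F; G=T; P=T; Q=F; W=T

Set H = True.
  then (¬H ∨ K) forces K = True.
Set U = True.
  then (¬A ∨ ¬U) forces A = False.
Set C = False.
Try G = False:
  (G ∨ Q ∨ ¬U) forces Q = True.
  clause (G ∨ ¬Q) is falsified — backtrack.
So G = True.
Set P = True.
Set Q = False.
Set W = True.
All clauses satisfied.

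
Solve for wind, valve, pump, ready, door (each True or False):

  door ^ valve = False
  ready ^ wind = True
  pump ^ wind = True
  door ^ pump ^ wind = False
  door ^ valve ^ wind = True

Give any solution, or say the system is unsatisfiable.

wind=T, valve=T, pump=F, ready=F, door=T

door ^ valve = T ^ T = False ✓
ready ^ wind = F ^ T = True ✓
pump ^ wind = F ^ T = True ✓
door ^ pump ^ wind = T ^ F ^ T = False ✓
door ^ valve ^ wind = T ^ T ^ T = True ✓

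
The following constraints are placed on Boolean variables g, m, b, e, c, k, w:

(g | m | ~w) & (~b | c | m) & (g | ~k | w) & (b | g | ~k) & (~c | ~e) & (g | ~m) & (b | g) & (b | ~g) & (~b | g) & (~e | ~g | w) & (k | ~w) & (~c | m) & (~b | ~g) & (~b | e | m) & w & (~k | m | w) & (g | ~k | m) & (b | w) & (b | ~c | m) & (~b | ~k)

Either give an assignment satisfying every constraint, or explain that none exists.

Case b = True:
  (~b | g) forces g = True.
  Clause (~b | ~g) is falsified — contradiction.
Case b = False:
  (b | g) forces g = True.
  Clause (b | ~g) is falsified — contradiction.
Both cases fail, so the formula is unsatisfiable.

The formula is unsatisfiable.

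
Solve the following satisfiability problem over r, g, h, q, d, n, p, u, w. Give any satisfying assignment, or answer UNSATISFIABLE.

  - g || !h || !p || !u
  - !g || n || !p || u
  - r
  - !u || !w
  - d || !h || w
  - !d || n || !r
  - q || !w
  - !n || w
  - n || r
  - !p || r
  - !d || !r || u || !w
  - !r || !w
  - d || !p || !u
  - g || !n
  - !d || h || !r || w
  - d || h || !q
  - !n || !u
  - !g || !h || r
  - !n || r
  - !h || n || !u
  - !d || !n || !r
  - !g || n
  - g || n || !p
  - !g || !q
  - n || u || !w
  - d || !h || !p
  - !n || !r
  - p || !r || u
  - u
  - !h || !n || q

Unit clause (r) forces r = True.
In (!r || !w) only !w is left, so w = False.
In (!n || !r) only !n is left, so n = False.
Unit clause (u) forces u = True.
In (!d || n || !r) only !d is left, so d = False.
In (d || !p || !u) only !p is left, so p = False.
In (!h || n || !u) only !h is left, so h = False.
In (!g || n) only !g is left, so g = False.
In (d || h || !q) only !q is left, so q = False.
All clauses satisfied.

r: True, g: False, h: False, q: False, d: False, n: False, p: False, u: True, w: False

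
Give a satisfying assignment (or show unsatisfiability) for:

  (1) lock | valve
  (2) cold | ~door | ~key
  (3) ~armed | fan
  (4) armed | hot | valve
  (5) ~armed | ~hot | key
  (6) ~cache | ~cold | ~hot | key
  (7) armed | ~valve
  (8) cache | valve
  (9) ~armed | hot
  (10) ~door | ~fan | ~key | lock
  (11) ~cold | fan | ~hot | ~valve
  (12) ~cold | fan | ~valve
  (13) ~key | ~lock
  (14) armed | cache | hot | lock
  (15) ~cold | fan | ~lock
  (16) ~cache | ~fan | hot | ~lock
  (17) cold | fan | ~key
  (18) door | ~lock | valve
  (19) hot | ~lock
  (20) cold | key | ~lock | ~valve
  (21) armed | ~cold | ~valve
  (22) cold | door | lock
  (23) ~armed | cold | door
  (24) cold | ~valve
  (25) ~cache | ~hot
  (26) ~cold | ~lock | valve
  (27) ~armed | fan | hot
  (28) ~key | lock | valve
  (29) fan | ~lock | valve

hot = True; armed = True; cache = False; valve = True; key = True; door = False; lock = False; fan = True; cold = True

Set hot = True.
  then (~cache | ~hot) forces cache = False.
  then (cache | valve) forces valve = True.
  then (cold | ~valve) forces cold = True.
  then (armed | ~valve) forces armed = True.
  then (~cold | fan | ~hot | ~valve) forces fan = True.
  then (~armed | ~hot | key) forces key = True.
  then (~key | ~lock) forces lock = False.
  then (~door | ~fan | ~key | lock) forces door = False.
All clauses satisfied.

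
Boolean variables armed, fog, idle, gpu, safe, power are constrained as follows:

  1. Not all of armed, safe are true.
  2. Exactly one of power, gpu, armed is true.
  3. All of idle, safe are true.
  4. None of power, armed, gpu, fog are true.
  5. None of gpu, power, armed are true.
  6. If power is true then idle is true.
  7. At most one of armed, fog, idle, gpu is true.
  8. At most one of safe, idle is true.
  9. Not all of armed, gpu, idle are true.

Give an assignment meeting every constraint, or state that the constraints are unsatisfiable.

Case idle = True:
  (3) forces safe = True.
  Constraint (8) is violated (safe=T, idle=T) — contradiction.
Case idle = False:
  Constraint (3) is violated (idle=F) — contradiction.
Both cases fail — unsatisfiable.

UNSATISFIABLE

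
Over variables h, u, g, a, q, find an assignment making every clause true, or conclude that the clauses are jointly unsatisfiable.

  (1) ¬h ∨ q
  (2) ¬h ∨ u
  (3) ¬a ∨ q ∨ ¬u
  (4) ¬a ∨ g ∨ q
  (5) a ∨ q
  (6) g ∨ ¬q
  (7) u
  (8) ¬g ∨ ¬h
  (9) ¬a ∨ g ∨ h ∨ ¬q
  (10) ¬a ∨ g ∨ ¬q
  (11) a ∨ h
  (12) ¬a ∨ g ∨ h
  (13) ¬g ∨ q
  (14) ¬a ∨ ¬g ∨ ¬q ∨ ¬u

Case h = True:
  (¬h ∨ q) forces q = True.
  (¬h ∨ u) forces u = True.
  (g ∨ ¬q) forces g = True.
  Clause (¬g ∨ ¬h) is falsified — contradiction.
Case h = False:
  (u) forces u = True.
  (a ∨ h) forces a = True.
  (¬a ∨ q ∨ ¬u) forces q = True.
  (g ∨ ¬q) forces g = True.
  Clause (¬a ∨ ¬g ∨ ¬q ∨ ¬u) is falsified — contradiction.
Both cases fail, so the formula is unsatisfiable.

Unsatisfiable — no assignment works.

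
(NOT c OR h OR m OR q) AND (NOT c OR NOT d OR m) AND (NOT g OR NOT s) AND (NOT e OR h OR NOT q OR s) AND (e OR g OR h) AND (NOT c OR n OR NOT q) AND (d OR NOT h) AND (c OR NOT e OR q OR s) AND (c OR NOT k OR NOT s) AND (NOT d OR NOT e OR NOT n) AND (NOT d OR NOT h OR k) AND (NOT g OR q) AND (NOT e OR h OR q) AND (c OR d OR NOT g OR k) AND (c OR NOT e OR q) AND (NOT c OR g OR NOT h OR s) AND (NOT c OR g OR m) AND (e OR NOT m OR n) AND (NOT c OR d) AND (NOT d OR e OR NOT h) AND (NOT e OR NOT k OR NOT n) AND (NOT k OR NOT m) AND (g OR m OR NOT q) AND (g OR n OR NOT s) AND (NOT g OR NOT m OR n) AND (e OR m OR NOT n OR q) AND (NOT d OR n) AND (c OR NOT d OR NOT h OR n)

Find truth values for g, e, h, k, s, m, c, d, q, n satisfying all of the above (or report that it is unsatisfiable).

Set g = True.
  then (NOT g OR NOT s) forces s = False.
  then (NOT g OR q) forces q = True.
Try e = True:
  (NOT e OR h OR NOT q OR s) forces h = True.
  (d OR NOT h) forces d = True.
  (NOT d OR NOT e OR NOT n) forces n = False.
  clause (NOT d OR n) is falsified — backtrack.
So e = False.
Set h = False.
Set k = False.
Set m = False.
Set c = False.
  then (c OR d OR NOT g OR k) forces d = True.
  then (NOT d OR n) forces n = True.
All clauses satisfied.

g = True, e = False, h = False, k = False, s = False, m = False, c = False, d = True, q = True, n = True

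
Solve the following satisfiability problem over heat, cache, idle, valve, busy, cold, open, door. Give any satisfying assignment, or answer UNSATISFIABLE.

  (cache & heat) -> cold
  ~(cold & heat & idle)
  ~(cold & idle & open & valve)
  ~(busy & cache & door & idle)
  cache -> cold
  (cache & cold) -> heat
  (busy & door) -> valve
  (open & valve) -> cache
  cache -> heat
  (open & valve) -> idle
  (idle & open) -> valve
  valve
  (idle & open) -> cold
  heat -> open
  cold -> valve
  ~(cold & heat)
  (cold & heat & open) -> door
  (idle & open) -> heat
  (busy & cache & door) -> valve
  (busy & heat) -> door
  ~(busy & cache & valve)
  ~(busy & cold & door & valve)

Unit clause (valve) forces valve = True.
Try heat = True:
  (~heat | open) forces open = True.
  (~cold | ~heat) forces cold = False.
  (cold | ~idle | ~open) forces idle = False.
  clause (idle | ~open | ~valve) is falsified — backtrack.
So heat = False.
  then (~cache | heat) forces cache = False.
  then (cache | ~open | ~valve) forces open = False.
Set idle = False.
Set busy = True.
Set cold = True.
  then (~busy | ~cold | ~door | ~valve) forces door = False.
All clauses satisfied.

heat: False, cache: False, idle: False, valve: True, busy: True, cold: True, open: False, door: False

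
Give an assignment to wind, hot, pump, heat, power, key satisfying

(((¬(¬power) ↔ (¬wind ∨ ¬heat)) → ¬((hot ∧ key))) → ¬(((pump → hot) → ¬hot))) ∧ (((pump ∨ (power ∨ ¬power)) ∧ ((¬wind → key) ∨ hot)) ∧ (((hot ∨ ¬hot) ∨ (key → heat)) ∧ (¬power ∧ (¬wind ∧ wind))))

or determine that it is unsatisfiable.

Case wind = True: the conjunct ¬wind is False.
Case wind = False: the conjunct wind is False.
Both cases fail — unsatisfiable.

The formula is unsatisfiable.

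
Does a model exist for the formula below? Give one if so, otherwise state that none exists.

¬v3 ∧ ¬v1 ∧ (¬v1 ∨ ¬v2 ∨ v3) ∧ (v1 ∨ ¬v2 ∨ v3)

v1 = False, v2 = False, v3 = False

Unit clause (¬v3) forces v3 = False.
Unit clause (¬v1) forces v1 = False.
In (v1 ∨ ¬v2 ∨ v3) only ¬v2 is left, so v2 = False.
Check each clause:
  (¬v3): ¬v3 holds.
  (¬v1): ¬v1 holds.
  (¬v1 ∨ ¬v2 ∨ v3): ¬v1 holds.
  (v1 ∨ ¬v2 ∨ v3): ¬v2 holds.
All clauses satisfied.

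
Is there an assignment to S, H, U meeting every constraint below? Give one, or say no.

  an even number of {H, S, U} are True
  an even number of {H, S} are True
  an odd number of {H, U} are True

S: True; H: True; U: False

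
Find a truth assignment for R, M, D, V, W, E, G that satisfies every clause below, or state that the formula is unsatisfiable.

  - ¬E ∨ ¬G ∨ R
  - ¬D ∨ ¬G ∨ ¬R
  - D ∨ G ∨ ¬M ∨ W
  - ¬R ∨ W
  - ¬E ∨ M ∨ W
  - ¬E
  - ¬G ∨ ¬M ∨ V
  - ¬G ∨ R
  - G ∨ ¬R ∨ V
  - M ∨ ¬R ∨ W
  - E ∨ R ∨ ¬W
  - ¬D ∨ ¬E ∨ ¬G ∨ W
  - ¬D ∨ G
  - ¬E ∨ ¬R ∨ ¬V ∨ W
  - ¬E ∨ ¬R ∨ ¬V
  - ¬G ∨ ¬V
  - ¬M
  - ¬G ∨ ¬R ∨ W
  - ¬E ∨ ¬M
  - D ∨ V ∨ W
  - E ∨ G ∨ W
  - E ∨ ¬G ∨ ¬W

R = True; M = False; D = False; V = True; W = True; E = False; G = False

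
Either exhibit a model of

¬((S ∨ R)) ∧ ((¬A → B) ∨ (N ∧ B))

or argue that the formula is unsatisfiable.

R: False; A: True; N: True; S: False; B: False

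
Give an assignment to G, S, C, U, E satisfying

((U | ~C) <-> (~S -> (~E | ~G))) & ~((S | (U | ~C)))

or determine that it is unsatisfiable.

G: True; S: False; C: True; U: False; E: True

  (U | ~C) <-> (~S -> (~E | ~G)) = True
    U | ~C = False
      ~C = False
    ~S -> (~E | ~G) = False
      ~S = True
      ~E | ~G = False
        ~E = False
        ~G = False
  ~((S | (U | ~C))) = True
    S | (U | ~C) = False
      U | ~C = False
        ~C = False
Both conjuncts True, so the formula holds.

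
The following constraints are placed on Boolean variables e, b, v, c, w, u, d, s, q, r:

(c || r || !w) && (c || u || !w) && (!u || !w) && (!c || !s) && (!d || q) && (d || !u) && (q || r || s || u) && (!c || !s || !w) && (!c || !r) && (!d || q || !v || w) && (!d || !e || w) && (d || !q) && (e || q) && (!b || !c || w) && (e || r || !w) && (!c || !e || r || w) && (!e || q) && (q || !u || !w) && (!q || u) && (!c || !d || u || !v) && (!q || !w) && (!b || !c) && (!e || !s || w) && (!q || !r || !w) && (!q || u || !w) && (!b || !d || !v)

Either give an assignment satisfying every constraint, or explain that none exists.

Set e = False.
  then (e || q) forces q = True.
  then (!q || u) forces u = True.
  then (!q || !w) forces w = False.
  then (d || !u) forces d = True.
Set b = False.
Set v = True.
Set c = False.
Set s = False.
Set r = True.
All clauses satisfied.

e: False, b: False, v: True, c: False, w: False, u: True, d: True, s: False, q: True, r: True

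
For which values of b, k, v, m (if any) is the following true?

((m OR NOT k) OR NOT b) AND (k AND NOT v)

b=T; k=T; v=F; m=T

  (m OR NOT k) OR NOT b = True
    m OR NOT k = True
      NOT k = False
    NOT b = False
  k AND NOT v = True
    NOT v = True
Both conjuncts True, so the formula holds.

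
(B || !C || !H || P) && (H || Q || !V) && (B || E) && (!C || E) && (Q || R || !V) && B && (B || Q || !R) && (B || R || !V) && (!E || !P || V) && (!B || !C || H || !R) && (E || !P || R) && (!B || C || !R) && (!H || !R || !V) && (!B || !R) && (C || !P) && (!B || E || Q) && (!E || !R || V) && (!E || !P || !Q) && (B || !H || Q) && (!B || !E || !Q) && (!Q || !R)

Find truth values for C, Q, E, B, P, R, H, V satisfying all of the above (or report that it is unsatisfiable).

C = False, Q = False, E = True, B = True, P = False, R = False, H = True, V = False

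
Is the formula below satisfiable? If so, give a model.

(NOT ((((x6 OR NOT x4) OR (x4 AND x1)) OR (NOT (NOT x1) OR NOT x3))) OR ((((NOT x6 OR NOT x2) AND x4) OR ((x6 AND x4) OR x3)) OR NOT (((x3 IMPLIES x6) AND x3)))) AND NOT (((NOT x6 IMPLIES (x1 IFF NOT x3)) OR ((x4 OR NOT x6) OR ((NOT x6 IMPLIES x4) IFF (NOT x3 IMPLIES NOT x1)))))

The conjunct NOT (((NOT x6 IMPLIES (x1 IFF NOT x3)) OR ((x4 OR NOT x6) OR ((NOT x6 IMPLIES x4) IFF (NOT x3 IMPLIES NOT x1))))) is unsatisfiable on its own:
  x6 = True: this becomes NOT ((True OR (x4 OR (NOT x3 IMPLIES NOT x1)))) = False.
  x6 = False: this becomes NOT (((x1 IFF NOT x3) OR True)) = False.
So the whole conjunction is unsatisfiable.

No satisfying assignment exists.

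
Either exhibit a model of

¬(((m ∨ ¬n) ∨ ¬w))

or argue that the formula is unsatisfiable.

m = False, n = True, w = True

  ¬(((m ∨ ¬n) ∨ ¬w)) = True
    (m ∨ ¬n) ∨ ¬w = False
      m ∨ ¬n = False
        ¬n = False
      ¬w = False
The formula evaluates to True.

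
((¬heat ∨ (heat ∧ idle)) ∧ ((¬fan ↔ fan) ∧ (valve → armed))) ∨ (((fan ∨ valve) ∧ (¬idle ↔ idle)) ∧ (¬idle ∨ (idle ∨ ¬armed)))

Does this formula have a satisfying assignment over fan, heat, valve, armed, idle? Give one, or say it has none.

The formula is unsatisfiable.

Case idle = True: the formula simplifies to (¬heat ∨ heat) ∧ ((¬fan ↔ fan) ∧ (valve → armed)).
  fan = True: the conjunct ¬fan ↔ fan becomes ¬True ↔ True = False.
  fan = False: the conjunct ¬fan ↔ fan becomes ¬False ↔ False = False.
Case idle = False: the formula simplifies to ¬heat ∧ ((¬fan ↔ fan) ∧ (valve → armed)).
  fan = True: the conjunct ¬fan ↔ fan becomes ¬True ↔ True = False.
  fan = False: the conjunct ¬fan ↔ fan becomes ¬False ↔ False = False.
Both cases fail — unsatisfiable.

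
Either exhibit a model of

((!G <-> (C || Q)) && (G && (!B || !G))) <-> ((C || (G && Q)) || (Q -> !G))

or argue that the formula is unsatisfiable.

G: True, B: False, C: False, Q: False

  ((!G <-> (C || Q)) && (G && (!B || !G))) <-> ((C || (G && Q)) || (Q -> !G)) = True
    (!G <-> (C || Q)) && (G && (!B || !G)) = True
      !G <-> (C || Q) = True
        !G = False
        C || Q = False
      G && (!B || !G) = True
        !B || !G = True
          !B = True
          !G = False
    (C || (G && Q)) || (Q -> !G) = True
      C || (G && Q) = False
        G && Q = False
      Q -> !G = True
        !G = False
The formula evaluates to True.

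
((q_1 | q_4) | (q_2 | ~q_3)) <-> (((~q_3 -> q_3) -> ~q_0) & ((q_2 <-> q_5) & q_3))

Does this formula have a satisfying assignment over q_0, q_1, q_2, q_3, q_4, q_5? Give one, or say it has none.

q_0 = False; q_1 = False; q_2 = False; q_3 = True; q_4 = False; q_5 = True

  ((q_1 | q_4) | (q_2 | ~q_3)) <-> (((~q_3 -> q_3) -> ~q_0) & ((q_2 <-> q_5) & q_3)) = True
    (q_1 | q_4) | (q_2 | ~q_3) = False
      q_1 | q_4 = False
      q_2 | ~q_3 = False
        ~q_3 = False
    ((~q_3 -> q_3) -> ~q_0) & ((q_2 <-> q_5) & q_3) = False
      (~q_3 -> q_3) -> ~q_0 = True
        ~q_3 -> q_3 = True
          ~q_3 = False
        ~q_0 = True
      (q_2 <-> q_5) & q_3 = False
        q_2 <-> q_5 = False
The formula evaluates to True.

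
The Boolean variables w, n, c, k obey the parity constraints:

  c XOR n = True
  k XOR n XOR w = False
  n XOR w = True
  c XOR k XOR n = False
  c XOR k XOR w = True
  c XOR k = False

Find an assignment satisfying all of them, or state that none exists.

w = True, n = False, c = True, k = True

c XOR n = T XOR F = True ✓
k XOR n XOR w = T XOR F XOR T = False ✓
n XOR w = F XOR T = True ✓
c XOR k XOR n = T XOR T XOR F = False ✓
c XOR k XOR w = T XOR T XOR T = True ✓
c XOR k = T XOR T = False ✓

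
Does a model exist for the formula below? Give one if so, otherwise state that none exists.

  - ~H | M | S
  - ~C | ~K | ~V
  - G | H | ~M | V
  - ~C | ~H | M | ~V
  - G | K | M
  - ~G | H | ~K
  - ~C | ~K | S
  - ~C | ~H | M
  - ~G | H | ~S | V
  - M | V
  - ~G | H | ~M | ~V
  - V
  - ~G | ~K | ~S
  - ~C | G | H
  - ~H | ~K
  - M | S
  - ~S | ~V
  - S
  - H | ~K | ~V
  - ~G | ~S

UNSATISFIABLE

Case V = True:
  (~S | ~V) forces S = False.
  Clause (S) is falsified — contradiction.
Case V = False:
  Clause (V) is falsified — contradiction.
Both cases fail, so the formula is unsatisfiable.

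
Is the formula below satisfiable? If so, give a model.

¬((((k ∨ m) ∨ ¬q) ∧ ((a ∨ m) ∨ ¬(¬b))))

m = False, q = True, a = False, b = False, k = True

  ¬((((k ∨ m) ∨ ¬q) ∧ ((a ∨ m) ∨ ¬(¬b)))) = True
    ((k ∨ m) ∨ ¬q) ∧ ((a ∨ m) ∨ ¬(¬b)) = False
      (k ∨ m) ∨ ¬q = True
        k ∨ m = True
        ¬q = False
      (a ∨ m) ∨ ¬(¬b) = False
        a ∨ m = False
        ¬(¬b) = False
          ¬b = True
The formula evaluates to True.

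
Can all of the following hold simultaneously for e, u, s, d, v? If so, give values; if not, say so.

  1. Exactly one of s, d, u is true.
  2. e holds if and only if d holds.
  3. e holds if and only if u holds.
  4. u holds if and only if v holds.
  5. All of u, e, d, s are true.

No satisfying assignment exists.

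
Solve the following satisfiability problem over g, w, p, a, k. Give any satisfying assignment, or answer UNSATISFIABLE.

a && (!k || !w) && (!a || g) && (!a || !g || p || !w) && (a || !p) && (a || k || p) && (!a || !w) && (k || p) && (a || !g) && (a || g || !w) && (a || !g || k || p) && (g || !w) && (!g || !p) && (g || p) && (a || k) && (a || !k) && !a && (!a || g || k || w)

Case a = True:
  Clause (!a) is falsified — contradiction.
Case a = False:
  Clause (a) is falsified — contradiction.
Both cases fail, so the formula is unsatisfiable.

The formula is unsatisfiable.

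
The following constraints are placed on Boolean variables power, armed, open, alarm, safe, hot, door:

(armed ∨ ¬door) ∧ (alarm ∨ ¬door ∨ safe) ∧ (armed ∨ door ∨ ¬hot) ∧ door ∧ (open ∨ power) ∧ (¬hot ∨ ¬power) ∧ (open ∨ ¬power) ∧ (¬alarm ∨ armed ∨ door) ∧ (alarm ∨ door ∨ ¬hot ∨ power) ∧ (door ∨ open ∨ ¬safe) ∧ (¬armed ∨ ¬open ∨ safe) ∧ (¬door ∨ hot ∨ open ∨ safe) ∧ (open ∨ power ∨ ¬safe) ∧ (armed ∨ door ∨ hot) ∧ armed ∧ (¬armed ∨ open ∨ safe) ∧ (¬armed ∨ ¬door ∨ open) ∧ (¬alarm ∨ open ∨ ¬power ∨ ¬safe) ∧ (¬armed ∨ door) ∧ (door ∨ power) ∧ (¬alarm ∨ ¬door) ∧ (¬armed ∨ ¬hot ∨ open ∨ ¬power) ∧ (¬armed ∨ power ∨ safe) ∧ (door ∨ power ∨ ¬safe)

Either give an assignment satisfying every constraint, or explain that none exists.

power=T; armed=T; open=T; alarm=F; safe=T; hot=F; door=T

Unit clause (door) forces door = True.
Unit clause (armed) forces armed = True.
In (¬armed ∨ ¬door ∨ open) only open is left, so open = True.
In (¬alarm ∨ ¬door) only ¬alarm is left, so alarm = False.
In (alarm ∨ ¬door ∨ safe) only safe is left, so safe = True.
Set power = True.
  then (¬hot ∨ ¬power) forces hot = False.
All clauses satisfied.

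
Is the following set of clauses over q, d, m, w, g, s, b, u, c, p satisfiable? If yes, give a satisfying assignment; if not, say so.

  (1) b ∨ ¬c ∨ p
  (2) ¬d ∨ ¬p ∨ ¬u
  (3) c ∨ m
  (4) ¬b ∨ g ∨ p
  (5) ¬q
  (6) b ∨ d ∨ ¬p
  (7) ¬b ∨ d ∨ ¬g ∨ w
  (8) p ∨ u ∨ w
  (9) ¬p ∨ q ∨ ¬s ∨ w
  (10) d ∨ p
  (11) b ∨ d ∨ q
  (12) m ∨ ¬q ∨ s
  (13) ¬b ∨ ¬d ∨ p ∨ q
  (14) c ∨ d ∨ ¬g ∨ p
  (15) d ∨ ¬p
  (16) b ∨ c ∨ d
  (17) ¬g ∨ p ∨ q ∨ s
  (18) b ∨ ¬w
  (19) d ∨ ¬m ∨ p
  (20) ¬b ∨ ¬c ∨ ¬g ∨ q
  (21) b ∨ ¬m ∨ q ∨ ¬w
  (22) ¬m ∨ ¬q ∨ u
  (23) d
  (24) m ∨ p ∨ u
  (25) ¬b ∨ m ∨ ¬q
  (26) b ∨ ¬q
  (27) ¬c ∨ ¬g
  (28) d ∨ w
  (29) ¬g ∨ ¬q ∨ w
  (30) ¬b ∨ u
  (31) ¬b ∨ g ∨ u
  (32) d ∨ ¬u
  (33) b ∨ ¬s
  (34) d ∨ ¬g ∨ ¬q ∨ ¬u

q = False; d = True; m = True; w = False; g = False; s = False; b = False; u = True; c = False; p = False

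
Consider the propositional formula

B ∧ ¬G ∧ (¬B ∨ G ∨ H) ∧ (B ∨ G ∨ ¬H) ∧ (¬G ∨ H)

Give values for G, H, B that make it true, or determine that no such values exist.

G = False; H = True; B = True

Unit clause (B) forces B = True.
Unit clause (¬G) forces G = False.
In (¬B ∨ G ∨ H) only H is left, so H = True.
Check each clause:
  (B): B holds.
  (¬G): ¬G holds.
  (¬B ∨ G ∨ H): H holds.
  (B ∨ G ∨ ¬H): B holds.
  (¬G ∨ H): ¬G holds.
All clauses satisfied.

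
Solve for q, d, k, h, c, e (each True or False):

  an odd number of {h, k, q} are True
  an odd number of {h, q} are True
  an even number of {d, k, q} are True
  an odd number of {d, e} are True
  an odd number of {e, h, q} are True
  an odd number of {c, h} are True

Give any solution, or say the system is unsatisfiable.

q: True; d: True; k: False; h: False; c: True; e: False

{h, k, q}: 1 true → odd ✓
{h, q}: 1 true → odd ✓
{d, k, q}: 2 true → even ✓
{d, e}: 1 true → odd ✓
{e, h, q}: 1 true → odd ✓
{c, h}: 1 true → odd ✓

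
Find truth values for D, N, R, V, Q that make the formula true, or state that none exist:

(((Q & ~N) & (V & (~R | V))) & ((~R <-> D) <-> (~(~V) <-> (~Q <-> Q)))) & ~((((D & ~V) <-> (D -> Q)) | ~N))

Unsatisfiable — no assignment works.

Case N = True: the conjunct ~N is False.
Case N = False: the conjunct ~((((D & ~V) <-> (D -> Q)) | ~N)) becomes ~((((D & ~V) <-> (D -> Q)) | True)) = False.
Both cases fail — unsatisfiable.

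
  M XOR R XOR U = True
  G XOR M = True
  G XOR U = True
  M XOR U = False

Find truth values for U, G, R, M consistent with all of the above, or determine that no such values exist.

U=T, G=F, R=T, M=T

M XOR R XOR U = T XOR T XOR T = True ✓
G XOR M = F XOR T = True ✓
G XOR U = F XOR T = True ✓
M XOR U = T XOR T = False ✓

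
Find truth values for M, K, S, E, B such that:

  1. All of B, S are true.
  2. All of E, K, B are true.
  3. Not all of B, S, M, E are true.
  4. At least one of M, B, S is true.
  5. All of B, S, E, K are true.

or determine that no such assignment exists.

M = False, K = True, S = True, E = True, B = True

  (1) {B, S}: all 2 true ✓
  (2) {E, K, B}: all 3 true ✓
  (3) {B, S, M, E}: 3/4 true — not all ✓
  (4) {M, B, S}: 2 true — at least one ✓
  (5) {B, S, E, K}: all 4 true ✓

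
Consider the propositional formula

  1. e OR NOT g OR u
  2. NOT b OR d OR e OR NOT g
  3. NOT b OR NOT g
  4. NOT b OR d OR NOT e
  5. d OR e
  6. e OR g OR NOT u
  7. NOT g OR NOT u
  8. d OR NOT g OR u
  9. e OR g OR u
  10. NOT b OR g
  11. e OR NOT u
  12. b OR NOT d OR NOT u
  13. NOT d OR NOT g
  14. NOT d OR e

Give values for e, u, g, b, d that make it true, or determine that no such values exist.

Try e = False:
  (d OR e) forces d = True.
  clause (NOT d OR e) is falsified — backtrack.
So e = True.
Set u = True.
  then (NOT g OR NOT u) forces g = False.
  then (NOT b OR g) forces b = False.
  then (b OR NOT d OR NOT u) forces d = False.
All clauses satisfied.

e=T, u=T, g=F, b=F, d=F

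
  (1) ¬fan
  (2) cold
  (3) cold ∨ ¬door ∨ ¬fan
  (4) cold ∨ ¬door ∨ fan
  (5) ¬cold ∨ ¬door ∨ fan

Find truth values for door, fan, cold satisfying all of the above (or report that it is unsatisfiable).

Unit clause (¬fan) forces fan = False.
Unit clause (cold) forces cold = True.
In (¬cold ∨ ¬door ∨ fan) only ¬door is left, so door = False.
Check each clause:
  (¬fan): ¬fan holds.
  (cold): cold holds.
  (cold ∨ ¬door ∨ ¬fan): cold holds.
  (cold ∨ ¬door ∨ fan): cold holds.
  (¬cold ∨ ¬door ∨ fan): ¬door holds.
All clauses satisfied.

door=F, fan=F, cold=T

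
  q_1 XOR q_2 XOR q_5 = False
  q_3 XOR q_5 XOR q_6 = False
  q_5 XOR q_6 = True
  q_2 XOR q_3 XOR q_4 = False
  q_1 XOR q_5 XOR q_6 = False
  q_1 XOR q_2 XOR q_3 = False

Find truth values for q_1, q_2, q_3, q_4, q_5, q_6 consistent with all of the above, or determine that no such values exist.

q_1 = True; q_2 = False; q_3 = True; q_4 = True; q_5 = True; q_6 = False

q_1 XOR q_2 XOR q_5 = T XOR F XOR T = False ✓
q_3 XOR q_5 XOR q_6 = T XOR T XOR F = False ✓
q_5 XOR q_6 = T XOR F = True ✓
q_2 XOR q_3 XOR q_4 = F XOR T XOR T = False ✓
q_1 XOR q_5 XOR q_6 = T XOR T XOR F = False ✓
q_1 XOR q_2 XOR q_3 = T XOR F XOR T = False ✓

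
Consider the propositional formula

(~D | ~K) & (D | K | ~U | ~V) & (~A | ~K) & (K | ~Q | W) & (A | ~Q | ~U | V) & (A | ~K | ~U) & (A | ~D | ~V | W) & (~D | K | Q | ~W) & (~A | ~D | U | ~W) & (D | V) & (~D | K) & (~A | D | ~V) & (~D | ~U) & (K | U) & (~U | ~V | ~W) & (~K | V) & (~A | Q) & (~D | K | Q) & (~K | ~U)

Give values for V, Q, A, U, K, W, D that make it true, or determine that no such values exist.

Try V = False:
  (D | V) forces D = True.
  (~D | ~K) forces K = False.
  clause (~D | K) is falsified — backtrack.
So V = True.
Set Q = False.
  then (~A | Q) forces A = False.
Set U = False.
  then (K | U) forces K = True.
  then (~D | ~K) forces D = False.
Set W = True.
All clauses satisfied.

V: True, Q: False, A: False, U: False, K: True, W: True, D: False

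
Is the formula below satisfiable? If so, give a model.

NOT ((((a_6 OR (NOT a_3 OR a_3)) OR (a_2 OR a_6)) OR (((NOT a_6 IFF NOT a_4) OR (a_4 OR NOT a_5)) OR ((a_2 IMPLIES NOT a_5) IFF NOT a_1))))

No satisfying assignment exists.

Case a_3 = True: the formula becomes NOT ((True OR (((NOT a_6 IFF NOT a_4) OR (a_4 OR NOT a_5)) OR ((a_2 IMPLIES NOT a_5) IFF NOT a_1)))) = False.
Case a_3 = False: the formula becomes NOT ((True OR (((NOT a_6 IFF NOT a_4) OR (a_4 OR NOT a_5)) OR ((a_2 IMPLIES NOT a_5) IFF NOT a_1)))) = False.
Both cases fail — unsatisfiable.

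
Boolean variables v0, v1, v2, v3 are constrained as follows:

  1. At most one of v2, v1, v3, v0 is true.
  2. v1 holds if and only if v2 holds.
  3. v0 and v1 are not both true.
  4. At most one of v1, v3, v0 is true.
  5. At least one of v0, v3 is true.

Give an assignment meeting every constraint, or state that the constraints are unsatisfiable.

v0 = True, v1 = False, v2 = False, v3 = False

  (1) {v2, v1, v3, v0}: 1 true — at most one ✓
  (2) v1=F, v2=F — same ✓
  (3) v0=T, v1=F — not both ✓
  (4) {v1, v3, v0}: 1 true — at most one ✓
  (5) {v0, v3}: 1 true — at least one ✓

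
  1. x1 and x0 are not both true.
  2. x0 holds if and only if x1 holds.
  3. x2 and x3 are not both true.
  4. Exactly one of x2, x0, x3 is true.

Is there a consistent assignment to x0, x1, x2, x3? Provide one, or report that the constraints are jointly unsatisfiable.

x0 = False, x1 = False, x2 = True, x3 = False

  (1) x1=F, x0=F — not both ✓
  (2) x0=F, x1=F — same ✓
  (3) x2=T, x3=F — not both ✓
  (4) {x2, x0, x3}: 1 true — exactly one ✓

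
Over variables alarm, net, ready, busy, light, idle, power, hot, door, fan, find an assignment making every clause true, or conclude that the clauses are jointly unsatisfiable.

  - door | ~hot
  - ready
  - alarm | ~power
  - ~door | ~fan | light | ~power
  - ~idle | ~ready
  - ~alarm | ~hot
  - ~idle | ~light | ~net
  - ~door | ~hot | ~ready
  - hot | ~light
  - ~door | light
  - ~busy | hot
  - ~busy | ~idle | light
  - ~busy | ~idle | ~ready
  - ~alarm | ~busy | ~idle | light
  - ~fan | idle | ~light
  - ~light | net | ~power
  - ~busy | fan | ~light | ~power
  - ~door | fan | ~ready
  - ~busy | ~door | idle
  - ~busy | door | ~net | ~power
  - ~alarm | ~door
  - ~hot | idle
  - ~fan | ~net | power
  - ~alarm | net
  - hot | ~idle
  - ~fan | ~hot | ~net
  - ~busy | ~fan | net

alarm = True, net = True, ready = True, busy = False, light = False, idle = False, power = False, hot = False, door = False, fan = False

Unit clause (ready) forces ready = True.
In (~idle | ~ready) only ~idle is left, so idle = False.
In (~hot | idle) only ~hot is left, so hot = False.
In (hot | ~light) only ~light is left, so light = False.
In (~door | light) only ~door is left, so door = False.
In (~busy | hot) only ~busy is left, so busy = False.
Set alarm = True.
  then (~alarm | net) forces net = True.
Set power = False.
  then (~fan | ~net | power) forces fan = False.
All clauses satisfied.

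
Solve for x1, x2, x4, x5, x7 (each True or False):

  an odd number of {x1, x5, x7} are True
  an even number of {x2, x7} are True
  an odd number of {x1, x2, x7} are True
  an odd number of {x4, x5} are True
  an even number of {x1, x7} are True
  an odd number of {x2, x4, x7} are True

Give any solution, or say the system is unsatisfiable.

Adding constraints 1, 2, 4, 5, 6 mod 2: every variable appears an even number of times on the left, so the left side is 0.
But the right sides sum to 1 (mod 2). 0 ≠ 1 — the system is inconsistent.

UNSATISFIABLE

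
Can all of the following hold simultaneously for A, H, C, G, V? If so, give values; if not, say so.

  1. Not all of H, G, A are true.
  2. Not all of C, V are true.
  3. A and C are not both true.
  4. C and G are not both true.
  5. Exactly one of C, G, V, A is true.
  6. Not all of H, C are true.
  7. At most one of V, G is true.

A=F, H=F, C=F, G=T, V=F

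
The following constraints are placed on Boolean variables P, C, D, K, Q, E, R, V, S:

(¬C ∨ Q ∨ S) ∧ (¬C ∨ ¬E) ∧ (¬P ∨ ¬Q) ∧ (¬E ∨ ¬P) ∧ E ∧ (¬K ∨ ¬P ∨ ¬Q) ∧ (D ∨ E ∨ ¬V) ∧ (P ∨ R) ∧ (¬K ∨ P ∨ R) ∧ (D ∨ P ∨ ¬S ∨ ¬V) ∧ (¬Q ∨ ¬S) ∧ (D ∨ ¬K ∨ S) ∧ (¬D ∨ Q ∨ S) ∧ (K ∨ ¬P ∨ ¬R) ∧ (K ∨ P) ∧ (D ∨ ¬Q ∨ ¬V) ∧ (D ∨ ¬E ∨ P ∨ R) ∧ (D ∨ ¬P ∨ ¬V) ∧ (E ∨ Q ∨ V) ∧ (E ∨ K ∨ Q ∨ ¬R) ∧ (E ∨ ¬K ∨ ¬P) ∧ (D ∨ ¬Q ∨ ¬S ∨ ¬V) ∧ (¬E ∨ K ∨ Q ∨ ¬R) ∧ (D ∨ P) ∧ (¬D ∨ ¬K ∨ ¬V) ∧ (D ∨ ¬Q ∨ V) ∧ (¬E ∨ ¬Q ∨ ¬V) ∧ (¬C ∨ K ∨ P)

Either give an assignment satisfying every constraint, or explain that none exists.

P: False, C: False, D: True, K: True, Q: False, E: True, R: True, V: False, S: True

Unit clause (E) forces E = True.
In (¬C ∨ ¬E) only ¬C is left, so C = False.
In (¬E ∨ ¬P) only ¬P is left, so P = False.
In (P ∨ R) only R is left, so R = True.
In (K ∨ P) only K is left, so K = True.
In (D ∨ P) only D is left, so D = True.
In (¬D ∨ ¬K ∨ ¬V) only ¬V is left, so V = False.
Set Q = False.
  then (¬D ∨ Q ∨ S) forces S = True.
All clauses satisfied.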